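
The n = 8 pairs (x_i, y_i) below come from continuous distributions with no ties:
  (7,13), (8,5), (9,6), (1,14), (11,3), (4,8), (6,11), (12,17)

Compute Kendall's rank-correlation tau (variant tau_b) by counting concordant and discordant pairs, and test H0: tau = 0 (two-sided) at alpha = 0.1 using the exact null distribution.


Step 1: Enumerate the 28 unordered pairs (i,j) with i<j and classify each by sign(x_j-x_i) * sign(y_j-y_i).
  (1,2):dx=+1,dy=-8->D; (1,3):dx=+2,dy=-7->D; (1,4):dx=-6,dy=+1->D; (1,5):dx=+4,dy=-10->D
  (1,6):dx=-3,dy=-5->C; (1,7):dx=-1,dy=-2->C; (1,8):dx=+5,dy=+4->C; (2,3):dx=+1,dy=+1->C
  (2,4):dx=-7,dy=+9->D; (2,5):dx=+3,dy=-2->D; (2,6):dx=-4,dy=+3->D; (2,7):dx=-2,dy=+6->D
  (2,8):dx=+4,dy=+12->C; (3,4):dx=-8,dy=+8->D; (3,5):dx=+2,dy=-3->D; (3,6):dx=-5,dy=+2->D
  (3,7):dx=-3,dy=+5->D; (3,8):dx=+3,dy=+11->C; (4,5):dx=+10,dy=-11->D; (4,6):dx=+3,dy=-6->D
  (4,7):dx=+5,dy=-3->D; (4,8):dx=+11,dy=+3->C; (5,6):dx=-7,dy=+5->D; (5,7):dx=-5,dy=+8->D
  (5,8):dx=+1,dy=+14->C; (6,7):dx=+2,dy=+3->C; (6,8):dx=+8,dy=+9->C; (7,8):dx=+6,dy=+6->C
Step 2: C = 11, D = 17, total pairs = 28.
Step 3: tau = (C - D)/(n(n-1)/2) = (11 - 17)/28 = -0.214286.
Step 4: Exact two-sided p-value (enumerate n! = 40320 permutations of y under H0): p = 0.548413.
Step 5: alpha = 0.1. fail to reject H0.

tau_b = -0.2143 (C=11, D=17), p = 0.548413, fail to reject H0.


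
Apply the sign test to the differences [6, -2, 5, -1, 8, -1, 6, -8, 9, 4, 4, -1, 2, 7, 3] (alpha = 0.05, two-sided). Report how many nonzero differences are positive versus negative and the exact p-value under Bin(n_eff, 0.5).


Step 1: Discard zero differences. Original n = 15; n_eff = number of nonzero differences = 15.
Nonzero differences (with sign): +6, -2, +5, -1, +8, -1, +6, -8, +9, +4, +4, -1, +2, +7, +3
Step 2: Count signs: positive = 10, negative = 5.
Step 3: Under H0: P(positive) = 0.5, so the number of positives S ~ Bin(15, 0.5).
Step 4: Two-sided exact p-value = sum of Bin(15,0.5) probabilities at or below the observed probability = 0.301758.
Step 5: alpha = 0.05. fail to reject H0.

n_eff = 15, pos = 10, neg = 5, p = 0.301758, fail to reject H0.


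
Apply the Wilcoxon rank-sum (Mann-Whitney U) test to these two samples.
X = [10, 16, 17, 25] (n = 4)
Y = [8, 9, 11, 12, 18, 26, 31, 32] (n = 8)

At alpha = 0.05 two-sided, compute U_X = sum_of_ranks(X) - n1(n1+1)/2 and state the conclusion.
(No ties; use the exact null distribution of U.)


Step 1: Combine and sort all 12 observations; assign midranks.
sorted (value, group): (8,Y), (9,Y), (10,X), (11,Y), (12,Y), (16,X), (17,X), (18,Y), (25,X), (26,Y), (31,Y), (32,Y)
ranks: 8->1, 9->2, 10->3, 11->4, 12->5, 16->6, 17->7, 18->8, 25->9, 26->10, 31->11, 32->12
Step 2: Rank sum for X: R1 = 3 + 6 + 7 + 9 = 25.
Step 3: U_X = R1 - n1(n1+1)/2 = 25 - 4*5/2 = 25 - 10 = 15.
       U_Y = n1*n2 - U_X = 32 - 15 = 17.
Step 4: No ties, so the exact null distribution of U (based on enumerating the C(12,4) = 495 equally likely rank assignments) gives the two-sided p-value.
Step 5: p-value = 0.933333; compare to alpha = 0.05. fail to reject H0.

U_X = 15, p = 0.933333, fail to reject H0 at alpha = 0.05.


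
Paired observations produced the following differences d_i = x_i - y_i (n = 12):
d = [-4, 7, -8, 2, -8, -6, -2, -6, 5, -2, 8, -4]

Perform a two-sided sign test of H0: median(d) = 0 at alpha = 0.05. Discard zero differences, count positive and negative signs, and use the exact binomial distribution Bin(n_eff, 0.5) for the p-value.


Step 1: Discard zero differences. Original n = 12; n_eff = number of nonzero differences = 12.
Nonzero differences (with sign): -4, +7, -8, +2, -8, -6, -2, -6, +5, -2, +8, -4
Step 2: Count signs: positive = 4, negative = 8.
Step 3: Under H0: P(positive) = 0.5, so the number of positives S ~ Bin(12, 0.5).
Step 4: Two-sided exact p-value = sum of Bin(12,0.5) probabilities at or below the observed probability = 0.387695.
Step 5: alpha = 0.05. fail to reject H0.

n_eff = 12, pos = 4, neg = 8, p = 0.387695, fail to reject H0.


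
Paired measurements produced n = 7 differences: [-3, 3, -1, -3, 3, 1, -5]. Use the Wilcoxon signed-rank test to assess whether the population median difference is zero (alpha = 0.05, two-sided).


Step 1: Drop any zero differences (none here) and take |d_i|.
|d| = [3, 3, 1, 3, 3, 1, 5]
Step 2: Midrank |d_i| (ties get averaged ranks).
ranks: |3|->4.5, |3|->4.5, |1|->1.5, |3|->4.5, |3|->4.5, |1|->1.5, |5|->7
Step 3: Attach original signs; sum ranks with positive sign and with negative sign.
W+ = 4.5 + 4.5 + 1.5 = 10.5
W- = 4.5 + 1.5 + 4.5 + 7 = 17.5
(Check: W+ + W- = 28 should equal n(n+1)/2 = 28.)
Step 4: Test statistic W = min(W+, W-) = 10.5.
Step 5: Ties in |d|, so use the tie-corrected normal approximation.
        E[W] = n(n+1)/4 = 7*8/4 = 14.
        Tie groups: |d|=1 (t=2), |d|=3 (t=4); sum(t^3 - t) = 66.
        Var[W] = n(n+1)(2n+1)/24 - sum(t^3-t)/48 = 840/24 - 66/48 = 33.625.
        z = (W - E[W]) / sqrt(Var[W]) = (10.5 - 14) / 5.7987 = -0.6036.
        Two-sided p = 2*Phi(z) = 0.546121.
Step 6: alpha = 0.05. fail to reject H0.

W+ = 10.5, W- = 17.5, W = min = 10.5, p = 0.546121, fail to reject H0.


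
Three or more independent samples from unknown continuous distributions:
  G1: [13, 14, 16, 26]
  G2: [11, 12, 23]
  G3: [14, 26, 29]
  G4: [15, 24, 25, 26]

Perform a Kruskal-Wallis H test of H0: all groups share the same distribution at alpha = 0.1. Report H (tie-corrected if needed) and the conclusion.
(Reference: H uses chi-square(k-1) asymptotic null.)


Step 1: Combine all N = 14 observations and assign midranks.
sorted (value, group, rank): (11,G2,1), (12,G2,2), (13,G1,3), (14,G1,4.5), (14,G3,4.5), (15,G4,6), (16,G1,7), (23,G2,8), (24,G4,9), (25,G4,10), (26,G1,12), (26,G3,12), (26,G4,12), (29,G3,14)
Step 2: Sum ranks within each group.
R_1 = 26.5 (n_1 = 4)
R_2 = 11 (n_2 = 3)
R_3 = 30.5 (n_3 = 3)
R_4 = 37 (n_4 = 4)
Step 3: H = 12/(N(N+1)) * sum(R_i^2/n_i) - 3(N+1)
     = 12/(14*15) * (26.5^2/4 + 11^2/3 + 30.5^2/3 + 37^2/4) - 3*15
     = 0.057143 * 868.229 - 45
     = 4.613095.
Step 4: Ties present; correction factor C = 1 - 30/(14^3 - 14) = 0.989011. Corrected H = 4.613095 / 0.989011 = 4.664352.
Step 5: Under H0, H ~ chi^2(3); p-value = 0.198091.
Step 6: alpha = 0.1. fail to reject H0.

H = 4.6644, df = 3, p = 0.198091, fail to reject H0.


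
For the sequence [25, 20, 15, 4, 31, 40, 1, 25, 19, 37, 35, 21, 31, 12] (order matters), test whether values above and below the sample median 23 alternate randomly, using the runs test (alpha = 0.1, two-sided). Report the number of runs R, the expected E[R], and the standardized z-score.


Step 1: Compute median = 23; label A = above, B = below.
Labels in order: ABBBAABABAABAB  (n_A = 7, n_B = 7)
Step 2: Count runs R = 10.
Step 3: Under H0 (random ordering), E[R] = 2*n_A*n_B/(n_A+n_B) + 1 = 2*7*7/14 + 1 = 8.0000.
        Var[R] = 2*n_A*n_B*(2*n_A*n_B - n_A - n_B) / ((n_A+n_B)^2 * (n_A+n_B-1)) = 8232/2548 = 3.2308.
        SD[R] = 1.7974.
Step 4: Continuity-corrected z = (R - 0.5 - E[R]) / SD[R] = (10 - 0.5 - 8.0000) / 1.7974 = 0.8345.
Step 5: Two-sided p-value via normal approximation = 2*(1 - Phi(|z|)) = 0.403986.
Step 6: alpha = 0.1. fail to reject H0.

R = 10, z = 0.8345, p = 0.403986, fail to reject H0.


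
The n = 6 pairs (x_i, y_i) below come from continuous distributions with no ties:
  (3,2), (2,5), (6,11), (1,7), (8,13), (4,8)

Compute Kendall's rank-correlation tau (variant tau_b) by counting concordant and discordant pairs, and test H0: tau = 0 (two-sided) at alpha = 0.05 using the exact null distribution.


Step 1: Enumerate the 15 unordered pairs (i,j) with i<j and classify each by sign(x_j-x_i) * sign(y_j-y_i).
  (1,2):dx=-1,dy=+3->D; (1,3):dx=+3,dy=+9->C; (1,4):dx=-2,dy=+5->D; (1,5):dx=+5,dy=+11->C
  (1,6):dx=+1,dy=+6->C; (2,3):dx=+4,dy=+6->C; (2,4):dx=-1,dy=+2->D; (2,5):dx=+6,dy=+8->C
  (2,6):dx=+2,dy=+3->C; (3,4):dx=-5,dy=-4->C; (3,5):dx=+2,dy=+2->C; (3,6):dx=-2,dy=-3->C
  (4,5):dx=+7,dy=+6->C; (4,6):dx=+3,dy=+1->C; (5,6):dx=-4,dy=-5->C
Step 2: C = 12, D = 3, total pairs = 15.
Step 3: tau = (C - D)/(n(n-1)/2) = (12 - 3)/15 = 0.600000.
Step 4: Exact two-sided p-value (enumerate n! = 720 permutations of y under H0): p = 0.136111.
Step 5: alpha = 0.05. fail to reject H0.

tau_b = 0.6000 (C=12, D=3), p = 0.136111, fail to reject H0.


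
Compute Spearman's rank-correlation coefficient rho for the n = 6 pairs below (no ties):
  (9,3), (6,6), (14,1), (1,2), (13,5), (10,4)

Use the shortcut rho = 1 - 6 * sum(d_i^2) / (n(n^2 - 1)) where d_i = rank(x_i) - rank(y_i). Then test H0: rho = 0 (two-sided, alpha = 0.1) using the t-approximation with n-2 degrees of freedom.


Step 1: Rank x and y separately (midranks; no ties here).
rank(x): 9->3, 6->2, 14->6, 1->1, 13->5, 10->4
rank(y): 3->3, 6->6, 1->1, 2->2, 5->5, 4->4
Step 2: d_i = R_x(i) - R_y(i); compute d_i^2.
  (3-3)^2=0, (2-6)^2=16, (6-1)^2=25, (1-2)^2=1, (5-5)^2=0, (4-4)^2=0
sum(d^2) = 42.
Step 3: rho = 1 - 6*42 / (6*(6^2 - 1)) = 1 - 252/210 = -0.200000.
Step 4: Under H0, t = rho * sqrt((n-2)/(1-rho^2)) = -0.4082 ~ t(4).
Step 5: Two-sided p-value from the t-distribution with 4 df = 0.704000.
Step 6: alpha = 0.1. fail to reject H0.

rho = -0.2000, p = 0.704000, fail to reject H0 at alpha = 0.1.


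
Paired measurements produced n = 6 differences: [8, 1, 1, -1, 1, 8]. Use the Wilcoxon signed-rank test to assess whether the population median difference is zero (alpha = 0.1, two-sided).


Step 1: Drop any zero differences (none here) and take |d_i|.
|d| = [8, 1, 1, 1, 1, 8]
Step 2: Midrank |d_i| (ties get averaged ranks).
ranks: |8|->5.5, |1|->2.5, |1|->2.5, |1|->2.5, |1|->2.5, |8|->5.5
Step 3: Attach original signs; sum ranks with positive sign and with negative sign.
W+ = 5.5 + 2.5 + 2.5 + 2.5 + 5.5 = 18.5
W- = 2.5 = 2.5
(Check: W+ + W- = 21 should equal n(n+1)/2 = 21.)
Step 4: Test statistic W = min(W+, W-) = 2.5.
Step 5: Ties in |d|, so use the tie-corrected normal approximation.
        E[W] = n(n+1)/4 = 6*7/4 = 10.5.
        Tie groups: |d|=1 (t=4), |d|=8 (t=2); sum(t^3 - t) = 66.
        Var[W] = n(n+1)(2n+1)/24 - sum(t^3-t)/48 = 546/24 - 66/48 = 21.375.
        z = (W - E[W]) / sqrt(Var[W]) = (2.5 - 10.5) / 4.6233 = -1.7304.
        Two-sided p = 2*Phi(z) = 0.083566.
Step 6: alpha = 0.1. reject H0.

W+ = 18.5, W- = 2.5, W = min = 2.5, p = 0.083566, reject H0.


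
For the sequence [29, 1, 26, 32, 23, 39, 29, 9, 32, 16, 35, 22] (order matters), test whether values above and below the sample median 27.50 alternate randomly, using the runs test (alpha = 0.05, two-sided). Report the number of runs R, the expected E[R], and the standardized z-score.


Step 1: Compute median = 27.50; label A = above, B = below.
Labels in order: ABBABAABABAB  (n_A = 6, n_B = 6)
Step 2: Count runs R = 10.
Step 3: Under H0 (random ordering), E[R] = 2*n_A*n_B/(n_A+n_B) + 1 = 2*6*6/12 + 1 = 7.0000.
        Var[R] = 2*n_A*n_B*(2*n_A*n_B - n_A - n_B) / ((n_A+n_B)^2 * (n_A+n_B-1)) = 4320/1584 = 2.7273.
        SD[R] = 1.6514.
Step 4: Continuity-corrected z = (R - 0.5 - E[R]) / SD[R] = (10 - 0.5 - 7.0000) / 1.6514 = 1.5138.
Step 5: Two-sided p-value via normal approximation = 2*(1 - Phi(|z|)) = 0.130070.
Step 6: alpha = 0.05. fail to reject H0.

R = 10, z = 1.5138, p = 0.130070, fail to reject H0.


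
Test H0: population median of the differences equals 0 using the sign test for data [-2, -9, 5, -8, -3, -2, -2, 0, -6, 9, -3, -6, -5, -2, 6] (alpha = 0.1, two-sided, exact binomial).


Step 1: Discard zero differences. Original n = 15; n_eff = number of nonzero differences = 14.
Nonzero differences (with sign): -2, -9, +5, -8, -3, -2, -2, -6, +9, -3, -6, -5, -2, +6
Step 2: Count signs: positive = 3, negative = 11.
Step 3: Under H0: P(positive) = 0.5, so the number of positives S ~ Bin(14, 0.5).
Step 4: Two-sided exact p-value = sum of Bin(14,0.5) probabilities at or below the observed probability = 0.057373.
Step 5: alpha = 0.1. reject H0.

n_eff = 14, pos = 3, neg = 11, p = 0.057373, reject H0.


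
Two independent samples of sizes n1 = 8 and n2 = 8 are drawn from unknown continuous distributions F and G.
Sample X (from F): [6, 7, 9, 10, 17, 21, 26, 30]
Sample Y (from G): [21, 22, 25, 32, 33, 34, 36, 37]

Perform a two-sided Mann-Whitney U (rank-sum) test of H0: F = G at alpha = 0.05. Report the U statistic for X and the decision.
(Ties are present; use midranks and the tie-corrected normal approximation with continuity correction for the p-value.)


Step 1: Combine and sort all 16 observations; assign midranks.
sorted (value, group): (6,X), (7,X), (9,X), (10,X), (17,X), (21,X), (21,Y), (22,Y), (25,Y), (26,X), (30,X), (32,Y), (33,Y), (34,Y), (36,Y), (37,Y)
ranks: 6->1, 7->2, 9->3, 10->4, 17->5, 21->6.5, 21->6.5, 22->8, 25->9, 26->10, 30->11, 32->12, 33->13, 34->14, 36->15, 37->16
Step 2: Rank sum for X: R1 = 1 + 2 + 3 + 4 + 5 + 6.5 + 10 + 11 = 42.5.
Step 3: U_X = R1 - n1(n1+1)/2 = 42.5 - 8*9/2 = 42.5 - 36 = 6.5.
       U_Y = n1*n2 - U_X = 64 - 6.5 = 57.5.
Step 4: Ties are present, so use the tie-corrected normal approximation (with continuity correction) for the p-value.
Step 5: p-value = 0.008603; compare to alpha = 0.05. reject H0.

U_X = 6.5, p = 0.008603, reject H0 at alpha = 0.05.


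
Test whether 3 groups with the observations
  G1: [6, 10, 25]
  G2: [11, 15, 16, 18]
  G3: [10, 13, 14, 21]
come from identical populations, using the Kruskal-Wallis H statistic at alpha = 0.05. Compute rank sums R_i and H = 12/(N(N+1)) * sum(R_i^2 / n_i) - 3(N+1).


Step 1: Combine all N = 11 observations and assign midranks.
sorted (value, group, rank): (6,G1,1), (10,G1,2.5), (10,G3,2.5), (11,G2,4), (13,G3,5), (14,G3,6), (15,G2,7), (16,G2,8), (18,G2,9), (21,G3,10), (25,G1,11)
Step 2: Sum ranks within each group.
R_1 = 14.5 (n_1 = 3)
R_2 = 28 (n_2 = 4)
R_3 = 23.5 (n_3 = 4)
Step 3: H = 12/(N(N+1)) * sum(R_i^2/n_i) - 3(N+1)
     = 12/(11*12) * (14.5^2/3 + 28^2/4 + 23.5^2/4) - 3*12
     = 0.090909 * 404.146 - 36
     = 0.740530.
Step 4: Ties present; correction factor C = 1 - 6/(11^3 - 11) = 0.995455. Corrected H = 0.740530 / 0.995455 = 0.743912.
Step 5: Under H0, H ~ chi^2(2); p-value = 0.689385.
Step 6: alpha = 0.05. fail to reject H0.

H = 0.7439, df = 2, p = 0.689385, fail to reject H0.


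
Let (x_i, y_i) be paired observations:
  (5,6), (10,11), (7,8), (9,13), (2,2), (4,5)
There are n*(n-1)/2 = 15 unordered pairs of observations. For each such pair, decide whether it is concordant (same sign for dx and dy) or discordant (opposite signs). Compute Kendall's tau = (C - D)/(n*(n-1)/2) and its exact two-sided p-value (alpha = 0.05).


Step 1: Enumerate the 15 unordered pairs (i,j) with i<j and classify each by sign(x_j-x_i) * sign(y_j-y_i).
  (1,2):dx=+5,dy=+5->C; (1,3):dx=+2,dy=+2->C; (1,4):dx=+4,dy=+7->C; (1,5):dx=-3,dy=-4->C
  (1,6):dx=-1,dy=-1->C; (2,3):dx=-3,dy=-3->C; (2,4):dx=-1,dy=+2->D; (2,5):dx=-8,dy=-9->C
  (2,6):dx=-6,dy=-6->C; (3,4):dx=+2,dy=+5->C; (3,5):dx=-5,dy=-6->C; (3,6):dx=-3,dy=-3->C
  (4,5):dx=-7,dy=-11->C; (4,6):dx=-5,dy=-8->C; (5,6):dx=+2,dy=+3->C
Step 2: C = 14, D = 1, total pairs = 15.
Step 3: tau = (C - D)/(n(n-1)/2) = (14 - 1)/15 = 0.866667.
Step 4: Exact two-sided p-value (enumerate n! = 720 permutations of y under H0): p = 0.016667.
Step 5: alpha = 0.05. reject H0.

tau_b = 0.8667 (C=14, D=1), p = 0.016667, reject H0.


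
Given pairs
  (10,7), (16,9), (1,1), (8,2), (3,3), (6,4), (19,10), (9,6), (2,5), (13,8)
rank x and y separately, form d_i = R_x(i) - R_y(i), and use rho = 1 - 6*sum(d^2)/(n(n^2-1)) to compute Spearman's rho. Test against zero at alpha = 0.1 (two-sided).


Step 1: Rank x and y separately (midranks; no ties here).
rank(x): 10->7, 16->9, 1->1, 8->5, 3->3, 6->4, 19->10, 9->6, 2->2, 13->8
rank(y): 7->7, 9->9, 1->1, 2->2, 3->3, 4->4, 10->10, 6->6, 5->5, 8->8
Step 2: d_i = R_x(i) - R_y(i); compute d_i^2.
  (7-7)^2=0, (9-9)^2=0, (1-1)^2=0, (5-2)^2=9, (3-3)^2=0, (4-4)^2=0, (10-10)^2=0, (6-6)^2=0, (2-5)^2=9, (8-8)^2=0
sum(d^2) = 18.
Step 3: rho = 1 - 6*18 / (10*(10^2 - 1)) = 1 - 108/990 = 0.890909.
Step 4: Under H0, t = rho * sqrt((n-2)/(1-rho^2)) = 5.5482 ~ t(8).
Step 5: Two-sided p-value from the t-distribution with 8 df = 0.000542.
Step 6: alpha = 0.1. reject H0.

rho = 0.8909, p = 0.000542, reject H0 at alpha = 0.1.


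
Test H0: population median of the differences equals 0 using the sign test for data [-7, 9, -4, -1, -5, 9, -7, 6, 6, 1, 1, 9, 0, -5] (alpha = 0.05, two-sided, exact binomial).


Step 1: Discard zero differences. Original n = 14; n_eff = number of nonzero differences = 13.
Nonzero differences (with sign): -7, +9, -4, -1, -5, +9, -7, +6, +6, +1, +1, +9, -5
Step 2: Count signs: positive = 7, negative = 6.
Step 3: Under H0: P(positive) = 0.5, so the number of positives S ~ Bin(13, 0.5).
Step 4: Two-sided exact p-value = sum of Bin(13,0.5) probabilities at or below the observed probability = 1.000000.
Step 5: alpha = 0.05. fail to reject H0.

n_eff = 13, pos = 7, neg = 6, p = 1.000000, fail to reject H0.


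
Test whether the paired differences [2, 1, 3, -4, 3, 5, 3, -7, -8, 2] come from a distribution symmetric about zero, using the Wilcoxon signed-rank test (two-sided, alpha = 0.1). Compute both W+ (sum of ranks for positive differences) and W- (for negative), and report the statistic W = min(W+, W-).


Step 1: Drop any zero differences (none here) and take |d_i|.
|d| = [2, 1, 3, 4, 3, 5, 3, 7, 8, 2]
Step 2: Midrank |d_i| (ties get averaged ranks).
ranks: |2|->2.5, |1|->1, |3|->5, |4|->7, |3|->5, |5|->8, |3|->5, |7|->9, |8|->10, |2|->2.5
Step 3: Attach original signs; sum ranks with positive sign and with negative sign.
W+ = 2.5 + 1 + 5 + 5 + 8 + 5 + 2.5 = 29
W- = 7 + 9 + 10 = 26
(Check: W+ + W- = 55 should equal n(n+1)/2 = 55.)
Step 4: Test statistic W = min(W+, W-) = 26.
Step 5: Ties in |d|, so use the tie-corrected normal approximation.
        E[W] = n(n+1)/4 = 10*11/4 = 27.5.
        Tie groups: |d|=2 (t=2), |d|=3 (t=3); sum(t^3 - t) = 30.
        Var[W] = n(n+1)(2n+1)/24 - sum(t^3-t)/48 = 2310/24 - 30/48 = 95.625.
        z = (W - E[W]) / sqrt(Var[W]) = (26 - 27.5) / 9.7788 = -0.1534.
        Two-sided p = 2*Phi(z) = 0.878088.
Step 6: alpha = 0.1. fail to reject H0.

W+ = 29, W- = 26, W = min = 26, p = 0.878088, fail to reject H0.


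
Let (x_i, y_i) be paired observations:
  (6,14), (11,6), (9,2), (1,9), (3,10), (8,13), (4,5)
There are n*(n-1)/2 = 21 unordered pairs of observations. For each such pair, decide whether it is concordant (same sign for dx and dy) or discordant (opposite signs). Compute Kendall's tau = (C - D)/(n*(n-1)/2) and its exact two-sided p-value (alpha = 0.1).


Step 1: Enumerate the 21 unordered pairs (i,j) with i<j and classify each by sign(x_j-x_i) * sign(y_j-y_i).
  (1,2):dx=+5,dy=-8->D; (1,3):dx=+3,dy=-12->D; (1,4):dx=-5,dy=-5->C; (1,5):dx=-3,dy=-4->C
  (1,6):dx=+2,dy=-1->D; (1,7):dx=-2,dy=-9->C; (2,3):dx=-2,dy=-4->C; (2,4):dx=-10,dy=+3->D
  (2,5):dx=-8,dy=+4->D; (2,6):dx=-3,dy=+7->D; (2,7):dx=-7,dy=-1->C; (3,4):dx=-8,dy=+7->D
  (3,5):dx=-6,dy=+8->D; (3,6):dx=-1,dy=+11->D; (3,7):dx=-5,dy=+3->D; (4,5):dx=+2,dy=+1->C
  (4,6):dx=+7,dy=+4->C; (4,7):dx=+3,dy=-4->D; (5,6):dx=+5,dy=+3->C; (5,7):dx=+1,dy=-5->D
  (6,7):dx=-4,dy=-8->C
Step 2: C = 9, D = 12, total pairs = 21.
Step 3: tau = (C - D)/(n(n-1)/2) = (9 - 12)/21 = -0.142857.
Step 4: Exact two-sided p-value (enumerate n! = 5040 permutations of y under H0): p = 0.772619.
Step 5: alpha = 0.1. fail to reject H0.

tau_b = -0.1429 (C=9, D=12), p = 0.772619, fail to reject H0.


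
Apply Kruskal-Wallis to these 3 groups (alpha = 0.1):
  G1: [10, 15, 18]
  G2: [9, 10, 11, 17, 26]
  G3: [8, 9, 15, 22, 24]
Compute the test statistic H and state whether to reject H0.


Step 1: Combine all N = 13 observations and assign midranks.
sorted (value, group, rank): (8,G3,1), (9,G2,2.5), (9,G3,2.5), (10,G1,4.5), (10,G2,4.5), (11,G2,6), (15,G1,7.5), (15,G3,7.5), (17,G2,9), (18,G1,10), (22,G3,11), (24,G3,12), (26,G2,13)
Step 2: Sum ranks within each group.
R_1 = 22 (n_1 = 3)
R_2 = 35 (n_2 = 5)
R_3 = 34 (n_3 = 5)
Step 3: H = 12/(N(N+1)) * sum(R_i^2/n_i) - 3(N+1)
     = 12/(13*14) * (22^2/3 + 35^2/5 + 34^2/5) - 3*14
     = 0.065934 * 637.533 - 42
     = 0.035165.
Step 4: Ties present; correction factor C = 1 - 18/(13^3 - 13) = 0.991758. Corrected H = 0.035165 / 0.991758 = 0.035457.
Step 5: Under H0, H ~ chi^2(2); p-value = 0.982428.
Step 6: alpha = 0.1. fail to reject H0.

H = 0.0355, df = 2, p = 0.982428, fail to reject H0.


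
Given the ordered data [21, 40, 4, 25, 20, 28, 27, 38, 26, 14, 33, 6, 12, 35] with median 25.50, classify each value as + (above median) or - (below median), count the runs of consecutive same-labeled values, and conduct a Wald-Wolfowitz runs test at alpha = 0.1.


Step 1: Compute median = 25.50; label A = above, B = below.
Labels in order: BABBBAAAABABBA  (n_A = 7, n_B = 7)
Step 2: Count runs R = 8.
Step 3: Under H0 (random ordering), E[R] = 2*n_A*n_B/(n_A+n_B) + 1 = 2*7*7/14 + 1 = 8.0000.
        Var[R] = 2*n_A*n_B*(2*n_A*n_B - n_A - n_B) / ((n_A+n_B)^2 * (n_A+n_B-1)) = 8232/2548 = 3.2308.
        SD[R] = 1.7974.
Step 4: R = E[R], so z = 0 with no continuity correction.
Step 5: Two-sided p-value via normal approximation = 2*(1 - Phi(|z|)) = 1.000000.
Step 6: alpha = 0.1. fail to reject H0.

R = 8, z = 0.0000, p = 1.000000, fail to reject H0.


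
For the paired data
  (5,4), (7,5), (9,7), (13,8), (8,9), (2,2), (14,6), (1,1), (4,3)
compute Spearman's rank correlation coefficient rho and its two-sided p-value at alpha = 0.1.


Step 1: Rank x and y separately (midranks; no ties here).
rank(x): 5->4, 7->5, 9->7, 13->8, 8->6, 2->2, 14->9, 1->1, 4->3
rank(y): 4->4, 5->5, 7->7, 8->8, 9->9, 2->2, 6->6, 1->1, 3->3
Step 2: d_i = R_x(i) - R_y(i); compute d_i^2.
  (4-4)^2=0, (5-5)^2=0, (7-7)^2=0, (8-8)^2=0, (6-9)^2=9, (2-2)^2=0, (9-6)^2=9, (1-1)^2=0, (3-3)^2=0
sum(d^2) = 18.
Step 3: rho = 1 - 6*18 / (9*(9^2 - 1)) = 1 - 108/720 = 0.850000.
Step 4: Under H0, t = rho * sqrt((n-2)/(1-rho^2)) = 4.2691 ~ t(7).
Step 5: Two-sided p-value from the t-distribution with 7 df = 0.003705.
Step 6: alpha = 0.1. reject H0.

rho = 0.8500, p = 0.003705, reject H0 at alpha = 0.1.


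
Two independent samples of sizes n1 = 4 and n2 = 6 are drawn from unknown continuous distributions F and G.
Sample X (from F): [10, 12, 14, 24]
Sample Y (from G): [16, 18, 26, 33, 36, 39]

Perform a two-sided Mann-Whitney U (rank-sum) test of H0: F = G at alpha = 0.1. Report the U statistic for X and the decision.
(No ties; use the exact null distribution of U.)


Step 1: Combine and sort all 10 observations; assign midranks.
sorted (value, group): (10,X), (12,X), (14,X), (16,Y), (18,Y), (24,X), (26,Y), (33,Y), (36,Y), (39,Y)
ranks: 10->1, 12->2, 14->3, 16->4, 18->5, 24->6, 26->7, 33->8, 36->9, 39->10
Step 2: Rank sum for X: R1 = 1 + 2 + 3 + 6 = 12.
Step 3: U_X = R1 - n1(n1+1)/2 = 12 - 4*5/2 = 12 - 10 = 2.
       U_Y = n1*n2 - U_X = 24 - 2 = 22.
Step 4: No ties, so the exact null distribution of U (based on enumerating the C(10,4) = 210 equally likely rank assignments) gives the two-sided p-value.
Step 5: p-value = 0.038095; compare to alpha = 0.1. reject H0.

U_X = 2, p = 0.038095, reject H0 at alpha = 0.1.


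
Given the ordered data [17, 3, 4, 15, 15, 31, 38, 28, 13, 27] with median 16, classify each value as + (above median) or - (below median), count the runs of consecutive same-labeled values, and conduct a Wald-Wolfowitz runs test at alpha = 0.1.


Step 1: Compute median = 16; label A = above, B = below.
Labels in order: ABBBBAAABA  (n_A = 5, n_B = 5)
Step 2: Count runs R = 5.
Step 3: Under H0 (random ordering), E[R] = 2*n_A*n_B/(n_A+n_B) + 1 = 2*5*5/10 + 1 = 6.0000.
        Var[R] = 2*n_A*n_B*(2*n_A*n_B - n_A - n_B) / ((n_A+n_B)^2 * (n_A+n_B-1)) = 2000/900 = 2.2222.
        SD[R] = 1.4907.
Step 4: Continuity-corrected z = (R + 0.5 - E[R]) / SD[R] = (5 + 0.5 - 6.0000) / 1.4907 = -0.3354.
Step 5: Two-sided p-value via normal approximation = 2*(1 - Phi(|z|)) = 0.737316.
Step 6: alpha = 0.1. fail to reject H0.

R = 5, z = -0.3354, p = 0.737316, fail to reject H0.


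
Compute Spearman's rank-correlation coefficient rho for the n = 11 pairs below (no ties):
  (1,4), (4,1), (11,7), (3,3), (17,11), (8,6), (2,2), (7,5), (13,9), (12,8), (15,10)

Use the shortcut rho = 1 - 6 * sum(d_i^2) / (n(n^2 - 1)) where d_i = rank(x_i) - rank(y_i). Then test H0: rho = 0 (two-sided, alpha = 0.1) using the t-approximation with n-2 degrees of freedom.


Step 1: Rank x and y separately (midranks; no ties here).
rank(x): 1->1, 4->4, 11->7, 3->3, 17->11, 8->6, 2->2, 7->5, 13->9, 12->8, 15->10
rank(y): 4->4, 1->1, 7->7, 3->3, 11->11, 6->6, 2->2, 5->5, 9->9, 8->8, 10->10
Step 2: d_i = R_x(i) - R_y(i); compute d_i^2.
  (1-4)^2=9, (4-1)^2=9, (7-7)^2=0, (3-3)^2=0, (11-11)^2=0, (6-6)^2=0, (2-2)^2=0, (5-5)^2=0, (9-9)^2=0, (8-8)^2=0, (10-10)^2=0
sum(d^2) = 18.
Step 3: rho = 1 - 6*18 / (11*(11^2 - 1)) = 1 - 108/1320 = 0.918182.
Step 4: Under H0, t = rho * sqrt((n-2)/(1-rho^2)) = 6.9531 ~ t(9).
Step 5: Two-sided p-value from the t-distribution with 9 df = 0.000067.
Step 6: alpha = 0.1. reject H0.

rho = 0.9182, p = 0.000067, reject H0 at alpha = 0.1.


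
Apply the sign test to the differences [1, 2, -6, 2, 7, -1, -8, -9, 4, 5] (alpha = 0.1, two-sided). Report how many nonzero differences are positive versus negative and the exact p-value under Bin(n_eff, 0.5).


Step 1: Discard zero differences. Original n = 10; n_eff = number of nonzero differences = 10.
Nonzero differences (with sign): +1, +2, -6, +2, +7, -1, -8, -9, +4, +5
Step 2: Count signs: positive = 6, negative = 4.
Step 3: Under H0: P(positive) = 0.5, so the number of positives S ~ Bin(10, 0.5).
Step 4: Two-sided exact p-value = sum of Bin(10,0.5) probabilities at or below the observed probability = 0.753906.
Step 5: alpha = 0.1. fail to reject H0.

n_eff = 10, pos = 6, neg = 4, p = 0.753906, fail to reject H0.


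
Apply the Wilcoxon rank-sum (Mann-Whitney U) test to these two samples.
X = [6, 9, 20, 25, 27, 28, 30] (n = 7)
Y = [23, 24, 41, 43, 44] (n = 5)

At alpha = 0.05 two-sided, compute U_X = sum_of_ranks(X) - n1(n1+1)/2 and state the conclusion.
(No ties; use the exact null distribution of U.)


Step 1: Combine and sort all 12 observations; assign midranks.
sorted (value, group): (6,X), (9,X), (20,X), (23,Y), (24,Y), (25,X), (27,X), (28,X), (30,X), (41,Y), (43,Y), (44,Y)
ranks: 6->1, 9->2, 20->3, 23->4, 24->5, 25->6, 27->7, 28->8, 30->9, 41->10, 43->11, 44->12
Step 2: Rank sum for X: R1 = 1 + 2 + 3 + 6 + 7 + 8 + 9 = 36.
Step 3: U_X = R1 - n1(n1+1)/2 = 36 - 7*8/2 = 36 - 28 = 8.
       U_Y = n1*n2 - U_X = 35 - 8 = 27.
Step 4: No ties, so the exact null distribution of U (based on enumerating the C(12,7) = 792 equally likely rank assignments) gives the two-sided p-value.
Step 5: p-value = 0.148990; compare to alpha = 0.05. fail to reject H0.

U_X = 8, p = 0.148990, fail to reject H0 at alpha = 0.05.


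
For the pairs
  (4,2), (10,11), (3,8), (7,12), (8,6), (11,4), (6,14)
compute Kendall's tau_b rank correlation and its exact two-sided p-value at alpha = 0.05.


Step 1: Enumerate the 21 unordered pairs (i,j) with i<j and classify each by sign(x_j-x_i) * sign(y_j-y_i).
  (1,2):dx=+6,dy=+9->C; (1,3):dx=-1,dy=+6->D; (1,4):dx=+3,dy=+10->C; (1,5):dx=+4,dy=+4->C
  (1,6):dx=+7,dy=+2->C; (1,7):dx=+2,dy=+12->C; (2,3):dx=-7,dy=-3->C; (2,4):dx=-3,dy=+1->D
  (2,5):dx=-2,dy=-5->C; (2,6):dx=+1,dy=-7->D; (2,7):dx=-4,dy=+3->D; (3,4):dx=+4,dy=+4->C
  (3,5):dx=+5,dy=-2->D; (3,6):dx=+8,dy=-4->D; (3,7):dx=+3,dy=+6->C; (4,5):dx=+1,dy=-6->D
  (4,6):dx=+4,dy=-8->D; (4,7):dx=-1,dy=+2->D; (5,6):dx=+3,dy=-2->D; (5,7):dx=-2,dy=+8->D
  (6,7):dx=-5,dy=+10->D
Step 2: C = 9, D = 12, total pairs = 21.
Step 3: tau = (C - D)/(n(n-1)/2) = (9 - 12)/21 = -0.142857.
Step 4: Exact two-sided p-value (enumerate n! = 5040 permutations of y under H0): p = 0.772619.
Step 5: alpha = 0.05. fail to reject H0.

tau_b = -0.1429 (C=9, D=12), p = 0.772619, fail to reject H0.


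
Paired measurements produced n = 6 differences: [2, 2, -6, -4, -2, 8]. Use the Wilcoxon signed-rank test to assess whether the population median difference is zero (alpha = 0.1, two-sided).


Step 1: Drop any zero differences (none here) and take |d_i|.
|d| = [2, 2, 6, 4, 2, 8]
Step 2: Midrank |d_i| (ties get averaged ranks).
ranks: |2|->2, |2|->2, |6|->5, |4|->4, |2|->2, |8|->6
Step 3: Attach original signs; sum ranks with positive sign and with negative sign.
W+ = 2 + 2 + 6 = 10
W- = 5 + 4 + 2 = 11
(Check: W+ + W- = 21 should equal n(n+1)/2 = 21.)
Step 4: Test statistic W = min(W+, W-) = 10.
Step 5: Ties in |d|, so use the tie-corrected normal approximation.
        E[W] = n(n+1)/4 = 6*7/4 = 10.5.
        Tie groups: |d|=2 (t=3); sum(t^3 - t) = 24.
        Var[W] = n(n+1)(2n+1)/24 - sum(t^3-t)/48 = 546/24 - 24/48 = 22.25.
        z = (W - E[W]) / sqrt(Var[W]) = (10 - 10.5) / 4.7170 = -0.1060.
        Two-sided p = 2*Phi(z) = 0.915583.
Step 6: alpha = 0.1. fail to reject H0.

W+ = 10, W- = 11, W = min = 10, p = 0.915583, fail to reject H0.


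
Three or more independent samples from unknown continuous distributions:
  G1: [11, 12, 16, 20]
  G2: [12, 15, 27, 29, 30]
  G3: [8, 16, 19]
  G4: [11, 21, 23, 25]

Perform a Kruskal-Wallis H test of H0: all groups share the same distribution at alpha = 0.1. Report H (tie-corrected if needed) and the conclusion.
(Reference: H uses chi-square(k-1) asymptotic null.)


Step 1: Combine all N = 16 observations and assign midranks.
sorted (value, group, rank): (8,G3,1), (11,G1,2.5), (11,G4,2.5), (12,G1,4.5), (12,G2,4.5), (15,G2,6), (16,G1,7.5), (16,G3,7.5), (19,G3,9), (20,G1,10), (21,G4,11), (23,G4,12), (25,G4,13), (27,G2,14), (29,G2,15), (30,G2,16)
Step 2: Sum ranks within each group.
R_1 = 24.5 (n_1 = 4)
R_2 = 55.5 (n_2 = 5)
R_3 = 17.5 (n_3 = 3)
R_4 = 38.5 (n_4 = 4)
Step 3: H = 12/(N(N+1)) * sum(R_i^2/n_i) - 3(N+1)
     = 12/(16*17) * (24.5^2/4 + 55.5^2/5 + 17.5^2/3 + 38.5^2/4) - 3*17
     = 0.044118 * 1238.76 - 51
     = 3.651103.
Step 4: Ties present; correction factor C = 1 - 18/(16^3 - 16) = 0.995588. Corrected H = 3.651103 / 0.995588 = 3.667282.
Step 5: Under H0, H ~ chi^2(3); p-value = 0.299705.
Step 6: alpha = 0.1. fail to reject H0.

H = 3.6673, df = 3, p = 0.299705, fail to reject H0.


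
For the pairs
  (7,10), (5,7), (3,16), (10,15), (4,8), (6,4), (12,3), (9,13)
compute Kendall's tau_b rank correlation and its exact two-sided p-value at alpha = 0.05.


Step 1: Enumerate the 28 unordered pairs (i,j) with i<j and classify each by sign(x_j-x_i) * sign(y_j-y_i).
  (1,2):dx=-2,dy=-3->C; (1,3):dx=-4,dy=+6->D; (1,4):dx=+3,dy=+5->C; (1,5):dx=-3,dy=-2->C
  (1,6):dx=-1,dy=-6->C; (1,7):dx=+5,dy=-7->D; (1,8):dx=+2,dy=+3->C; (2,3):dx=-2,dy=+9->D
  (2,4):dx=+5,dy=+8->C; (2,5):dx=-1,dy=+1->D; (2,6):dx=+1,dy=-3->D; (2,7):dx=+7,dy=-4->D
  (2,8):dx=+4,dy=+6->C; (3,4):dx=+7,dy=-1->D; (3,5):dx=+1,dy=-8->D; (3,6):dx=+3,dy=-12->D
  (3,7):dx=+9,dy=-13->D; (3,8):dx=+6,dy=-3->D; (4,5):dx=-6,dy=-7->C; (4,6):dx=-4,dy=-11->C
  (4,7):dx=+2,dy=-12->D; (4,8):dx=-1,dy=-2->C; (5,6):dx=+2,dy=-4->D; (5,7):dx=+8,dy=-5->D
  (5,8):dx=+5,dy=+5->C; (6,7):dx=+6,dy=-1->D; (6,8):dx=+3,dy=+9->C; (7,8):dx=-3,dy=+10->D
Step 2: C = 12, D = 16, total pairs = 28.
Step 3: tau = (C - D)/(n(n-1)/2) = (12 - 16)/28 = -0.142857.
Step 4: Exact two-sided p-value (enumerate n! = 40320 permutations of y under H0): p = 0.719544.
Step 5: alpha = 0.05. fail to reject H0.

tau_b = -0.1429 (C=12, D=16), p = 0.719544, fail to reject H0.


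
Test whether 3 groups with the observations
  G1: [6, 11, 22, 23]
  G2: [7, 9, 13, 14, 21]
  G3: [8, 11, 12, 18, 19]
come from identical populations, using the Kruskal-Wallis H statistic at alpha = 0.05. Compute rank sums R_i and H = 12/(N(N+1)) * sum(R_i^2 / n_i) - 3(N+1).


Step 1: Combine all N = 14 observations and assign midranks.
sorted (value, group, rank): (6,G1,1), (7,G2,2), (8,G3,3), (9,G2,4), (11,G1,5.5), (11,G3,5.5), (12,G3,7), (13,G2,8), (14,G2,9), (18,G3,10), (19,G3,11), (21,G2,12), (22,G1,13), (23,G1,14)
Step 2: Sum ranks within each group.
R_1 = 33.5 (n_1 = 4)
R_2 = 35 (n_2 = 5)
R_3 = 36.5 (n_3 = 5)
Step 3: H = 12/(N(N+1)) * sum(R_i^2/n_i) - 3(N+1)
     = 12/(14*15) * (33.5^2/4 + 35^2/5 + 36.5^2/5) - 3*15
     = 0.057143 * 792.013 - 45
     = 0.257857.
Step 4: Ties present; correction factor C = 1 - 6/(14^3 - 14) = 0.997802. Corrected H = 0.257857 / 0.997802 = 0.258425.
Step 5: Under H0, H ~ chi^2(2); p-value = 0.878787.
Step 6: alpha = 0.05. fail to reject H0.

H = 0.2584, df = 2, p = 0.878787, fail to reject H0.


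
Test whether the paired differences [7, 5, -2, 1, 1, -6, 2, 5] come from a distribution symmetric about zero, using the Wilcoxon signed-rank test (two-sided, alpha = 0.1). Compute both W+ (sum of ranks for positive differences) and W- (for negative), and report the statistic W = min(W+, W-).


Step 1: Drop any zero differences (none here) and take |d_i|.
|d| = [7, 5, 2, 1, 1, 6, 2, 5]
Step 2: Midrank |d_i| (ties get averaged ranks).
ranks: |7|->8, |5|->5.5, |2|->3.5, |1|->1.5, |1|->1.5, |6|->7, |2|->3.5, |5|->5.5
Step 3: Attach original signs; sum ranks with positive sign and with negative sign.
W+ = 8 + 5.5 + 1.5 + 1.5 + 3.5 + 5.5 = 25.5
W- = 3.5 + 7 = 10.5
(Check: W+ + W- = 36 should equal n(n+1)/2 = 36.)
Step 4: Test statistic W = min(W+, W-) = 10.5.
Step 5: Ties in |d|, so use the tie-corrected normal approximation.
        E[W] = n(n+1)/4 = 8*9/4 = 18.
        Tie groups: |d|=1 (t=2), |d|=2 (t=2), |d|=5 (t=2); sum(t^3 - t) = 18.
        Var[W] = n(n+1)(2n+1)/24 - sum(t^3-t)/48 = 1224/24 - 18/48 = 50.625.
        z = (W - E[W]) / sqrt(Var[W]) = (10.5 - 18) / 7.1151 = -1.0541.
        Two-sided p = 2*Phi(z) = 0.291841.
Step 6: alpha = 0.1. fail to reject H0.

W+ = 25.5, W- = 10.5, W = min = 10.5, p = 0.291841, fail to reject H0.


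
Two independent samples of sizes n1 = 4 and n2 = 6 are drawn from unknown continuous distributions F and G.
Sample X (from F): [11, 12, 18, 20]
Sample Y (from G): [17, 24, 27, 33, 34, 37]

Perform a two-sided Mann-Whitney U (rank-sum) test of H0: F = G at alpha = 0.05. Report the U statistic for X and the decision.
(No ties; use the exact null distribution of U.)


Step 1: Combine and sort all 10 observations; assign midranks.
sorted (value, group): (11,X), (12,X), (17,Y), (18,X), (20,X), (24,Y), (27,Y), (33,Y), (34,Y), (37,Y)
ranks: 11->1, 12->2, 17->3, 18->4, 20->5, 24->6, 27->7, 33->8, 34->9, 37->10
Step 2: Rank sum for X: R1 = 1 + 2 + 4 + 5 = 12.
Step 3: U_X = R1 - n1(n1+1)/2 = 12 - 4*5/2 = 12 - 10 = 2.
       U_Y = n1*n2 - U_X = 24 - 2 = 22.
Step 4: No ties, so the exact null distribution of U (based on enumerating the C(10,4) = 210 equally likely rank assignments) gives the two-sided p-value.
Step 5: p-value = 0.038095; compare to alpha = 0.05. reject H0.

U_X = 2, p = 0.038095, reject H0 at alpha = 0.05.


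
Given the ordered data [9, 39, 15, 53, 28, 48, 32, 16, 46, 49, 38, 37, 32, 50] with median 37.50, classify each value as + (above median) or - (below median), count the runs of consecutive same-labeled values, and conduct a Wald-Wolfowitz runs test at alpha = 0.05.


Step 1: Compute median = 37.50; label A = above, B = below.
Labels in order: BABABABBAAABBA  (n_A = 7, n_B = 7)
Step 2: Count runs R = 10.
Step 3: Under H0 (random ordering), E[R] = 2*n_A*n_B/(n_A+n_B) + 1 = 2*7*7/14 + 1 = 8.0000.
        Var[R] = 2*n_A*n_B*(2*n_A*n_B - n_A - n_B) / ((n_A+n_B)^2 * (n_A+n_B-1)) = 8232/2548 = 3.2308.
        SD[R] = 1.7974.
Step 4: Continuity-corrected z = (R - 0.5 - E[R]) / SD[R] = (10 - 0.5 - 8.0000) / 1.7974 = 0.8345.
Step 5: Two-sided p-value via normal approximation = 2*(1 - Phi(|z|)) = 0.403986.
Step 6: alpha = 0.05. fail to reject H0.

R = 10, z = 0.8345, p = 0.403986, fail to reject H0.


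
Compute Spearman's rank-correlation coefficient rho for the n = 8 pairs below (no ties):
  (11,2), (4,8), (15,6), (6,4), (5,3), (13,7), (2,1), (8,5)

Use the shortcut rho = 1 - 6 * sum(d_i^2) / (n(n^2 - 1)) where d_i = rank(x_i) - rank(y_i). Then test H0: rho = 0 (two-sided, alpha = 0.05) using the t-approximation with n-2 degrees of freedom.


Step 1: Rank x and y separately (midranks; no ties here).
rank(x): 11->6, 4->2, 15->8, 6->4, 5->3, 13->7, 2->1, 8->5
rank(y): 2->2, 8->8, 6->6, 4->4, 3->3, 7->7, 1->1, 5->5
Step 2: d_i = R_x(i) - R_y(i); compute d_i^2.
  (6-2)^2=16, (2-8)^2=36, (8-6)^2=4, (4-4)^2=0, (3-3)^2=0, (7-7)^2=0, (1-1)^2=0, (5-5)^2=0
sum(d^2) = 56.
Step 3: rho = 1 - 6*56 / (8*(8^2 - 1)) = 1 - 336/504 = 0.333333.
Step 4: Under H0, t = rho * sqrt((n-2)/(1-rho^2)) = 0.8660 ~ t(6).
Step 5: Two-sided p-value from the t-distribution with 6 df = 0.419753.
Step 6: alpha = 0.05. fail to reject H0.

rho = 0.3333, p = 0.419753, fail to reject H0 at alpha = 0.05.


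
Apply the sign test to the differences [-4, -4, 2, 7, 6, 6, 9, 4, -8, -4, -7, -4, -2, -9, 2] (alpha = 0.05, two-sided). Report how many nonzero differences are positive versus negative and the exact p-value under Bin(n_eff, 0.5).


Step 1: Discard zero differences. Original n = 15; n_eff = number of nonzero differences = 15.
Nonzero differences (with sign): -4, -4, +2, +7, +6, +6, +9, +4, -8, -4, -7, -4, -2, -9, +2
Step 2: Count signs: positive = 7, negative = 8.
Step 3: Under H0: P(positive) = 0.5, so the number of positives S ~ Bin(15, 0.5).
Step 4: Two-sided exact p-value = sum of Bin(15,0.5) probabilities at or below the observed probability = 1.000000.
Step 5: alpha = 0.05. fail to reject H0.

n_eff = 15, pos = 7, neg = 8, p = 1.000000, fail to reject H0.


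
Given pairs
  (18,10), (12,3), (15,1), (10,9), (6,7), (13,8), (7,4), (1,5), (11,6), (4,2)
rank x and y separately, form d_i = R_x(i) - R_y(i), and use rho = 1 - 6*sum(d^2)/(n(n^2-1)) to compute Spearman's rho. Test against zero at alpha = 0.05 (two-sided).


Step 1: Rank x and y separately (midranks; no ties here).
rank(x): 18->10, 12->7, 15->9, 10->5, 6->3, 13->8, 7->4, 1->1, 11->6, 4->2
rank(y): 10->10, 3->3, 1->1, 9->9, 7->7, 8->8, 4->4, 5->5, 6->6, 2->2
Step 2: d_i = R_x(i) - R_y(i); compute d_i^2.
  (10-10)^2=0, (7-3)^2=16, (9-1)^2=64, (5-9)^2=16, (3-7)^2=16, (8-8)^2=0, (4-4)^2=0, (1-5)^2=16, (6-6)^2=0, (2-2)^2=0
sum(d^2) = 128.
Step 3: rho = 1 - 6*128 / (10*(10^2 - 1)) = 1 - 768/990 = 0.224242.
Step 4: Under H0, t = rho * sqrt((n-2)/(1-rho^2)) = 0.6508 ~ t(8).
Step 5: Two-sided p-value from the t-distribution with 8 df = 0.533401.
Step 6: alpha = 0.05. fail to reject H0.

rho = 0.2242, p = 0.533401, fail to reject H0 at alpha = 0.05.


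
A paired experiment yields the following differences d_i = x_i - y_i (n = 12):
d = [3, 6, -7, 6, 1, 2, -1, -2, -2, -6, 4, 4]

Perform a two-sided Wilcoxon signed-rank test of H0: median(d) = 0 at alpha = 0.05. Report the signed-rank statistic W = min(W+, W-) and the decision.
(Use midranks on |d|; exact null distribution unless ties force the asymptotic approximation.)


Step 1: Drop any zero differences (none here) and take |d_i|.
|d| = [3, 6, 7, 6, 1, 2, 1, 2, 2, 6, 4, 4]
Step 2: Midrank |d_i| (ties get averaged ranks).
ranks: |3|->6, |6|->10, |7|->12, |6|->10, |1|->1.5, |2|->4, |1|->1.5, |2|->4, |2|->4, |6|->10, |4|->7.5, |4|->7.5
Step 3: Attach original signs; sum ranks with positive sign and with negative sign.
W+ = 6 + 10 + 10 + 1.5 + 4 + 7.5 + 7.5 = 46.5
W- = 12 + 1.5 + 4 + 4 + 10 = 31.5
(Check: W+ + W- = 78 should equal n(n+1)/2 = 78.)
Step 4: Test statistic W = min(W+, W-) = 31.5.
Step 5: Ties in |d|, so use the tie-corrected normal approximation.
        E[W] = n(n+1)/4 = 12*13/4 = 39.
        Tie groups: |d|=1 (t=2), |d|=2 (t=3), |d|=4 (t=2), |d|=6 (t=3); sum(t^3 - t) = 60.
        Var[W] = n(n+1)(2n+1)/24 - sum(t^3-t)/48 = 3900/24 - 60/48 = 161.25.
        z = (W - E[W]) / sqrt(Var[W]) = (31.5 - 39) / 12.6984 = -0.5906.
        Two-sided p = 2*Phi(z) = 0.554772.
Step 6: alpha = 0.05. fail to reject H0.

W+ = 46.5, W- = 31.5, W = min = 31.5, p = 0.554772, fail to reject H0.


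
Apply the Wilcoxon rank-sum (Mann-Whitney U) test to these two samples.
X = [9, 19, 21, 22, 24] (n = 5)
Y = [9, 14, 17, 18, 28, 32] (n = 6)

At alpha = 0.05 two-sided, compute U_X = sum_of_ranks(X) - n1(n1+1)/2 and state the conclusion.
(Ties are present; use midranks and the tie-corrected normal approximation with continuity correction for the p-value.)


Step 1: Combine and sort all 11 observations; assign midranks.
sorted (value, group): (9,X), (9,Y), (14,Y), (17,Y), (18,Y), (19,X), (21,X), (22,X), (24,X), (28,Y), (32,Y)
ranks: 9->1.5, 9->1.5, 14->3, 17->4, 18->5, 19->6, 21->7, 22->8, 24->9, 28->10, 32->11
Step 2: Rank sum for X: R1 = 1.5 + 6 + 7 + 8 + 9 = 31.5.
Step 3: U_X = R1 - n1(n1+1)/2 = 31.5 - 5*6/2 = 31.5 - 15 = 16.5.
       U_Y = n1*n2 - U_X = 30 - 16.5 = 13.5.
Step 4: Ties are present, so use the tie-corrected normal approximation (with continuity correction) for the p-value.
Step 5: p-value = 0.854805; compare to alpha = 0.05. fail to reject H0.

U_X = 16.5, p = 0.854805, fail to reject H0 at alpha = 0.05.
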